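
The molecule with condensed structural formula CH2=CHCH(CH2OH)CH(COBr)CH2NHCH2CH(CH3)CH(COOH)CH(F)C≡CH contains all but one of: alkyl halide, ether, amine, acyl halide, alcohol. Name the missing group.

ether

alcohol: present (CH(CH2OH) — pendant –CH2OH on an sp³ backbone C → alcohol).
acyl halide: present (CH(COBr) — pendant –C(=O)X: carbonyl C bonded to C and halogen → acyl halide).
alkyl halide: present (CH(F) — halogen on an sp³ carbon → alkyl halide).
amine: present (CH2NHCH2 — C–N–C with sp³ carbons and no adjacent C=O → amine (secondary)).
ether: no segment matches this pattern.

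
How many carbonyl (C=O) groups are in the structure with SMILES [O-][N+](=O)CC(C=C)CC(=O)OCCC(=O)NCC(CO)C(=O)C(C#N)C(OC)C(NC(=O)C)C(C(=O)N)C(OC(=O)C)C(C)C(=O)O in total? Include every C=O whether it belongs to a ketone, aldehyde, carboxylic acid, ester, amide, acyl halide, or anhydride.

7

CH2COOCH2: ester, 1 C=O (running total 1).
CH2CONHCH2: amide, 1 C=O (running total 2).
CO: ketone, 1 C=O (running total 3).
CH(NHCOCH3): amide, 1 C=O (running total 4).
CH(CONH2): amide, 1 C=O (running total 5).
CH(OCOCH3): ester, 1 C=O (running total 6).
COOH: carboxylic acid, 1 C=O (running total 7).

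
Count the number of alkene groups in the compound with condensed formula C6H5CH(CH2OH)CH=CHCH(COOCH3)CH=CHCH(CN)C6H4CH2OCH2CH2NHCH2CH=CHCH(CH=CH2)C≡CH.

Taking each segment in turn:
  C6H5: C6H5– phenyl ring → arene.
  CH(CH2OH): pendant –CH2OH on an sp³ backbone C → alcohol.
  CH=CH: C=C double bond → alkene.
  CH(COOCH3): pendant –COOCH3: carbonyl C bonded to C and –OCH3 → ester.
  CH=CH: C=C double bond → alkene.
  CH(CN): pendant –C≡N: nitrile.
  C6H4: para-disubstituted benzene ring → arene.
  CH2OCH2: C–O–C with sp³ carbons on both sides and no adjacent C=O → ether.
  CH2NHCH2: C–N–C with sp³ carbons and no adjacent C=O → amine (secondary).
  CH=CH: C=C double bond → alkene.
  CH(CH=CH2): pendant –CH=CH2: C=C double bond → alkene.
  C≡CH: C≡C triple bond → alkyne.
Alkene appears at: CH=CH, CH=CH, CH=CH, CH(CH=CH2) → 4.

4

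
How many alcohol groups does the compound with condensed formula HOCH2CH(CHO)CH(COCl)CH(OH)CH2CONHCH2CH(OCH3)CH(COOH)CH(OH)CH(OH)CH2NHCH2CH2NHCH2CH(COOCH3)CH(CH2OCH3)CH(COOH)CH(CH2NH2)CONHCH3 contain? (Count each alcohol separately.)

4

Reading the structure from left to right:
  HOCH2: HO– on an sp³ carbon → alcohol.
  CH(CHO): pendant –CHO: carbonyl C bonded to C and H → aldehyde.
  CH(COCl): pendant –C(=O)X: carbonyl C bonded to C and halogen → acyl halide.
  CH(OH): –OH on an sp³ carbon → alcohol (secondary).
  CH2CONHCH2: –C(=O)–N– linkage → amide (the N is not an amine).
  CH(OCH3): pendant –OCH3: C–O–C with sp³ C, no adjacent C=O → ether.
  CH(COOH): pendant –COOH: carbonyl C bonded to C and –OH → carboxylic acid.
  CH(OH): –OH on an sp³ carbon → alcohol (secondary).
  CH(OH): –OH on an sp³ carbon → alcohol (secondary).
  CH2NHCH2: C–N–C with sp³ carbons and no adjacent C=O → amine (secondary).
  CH2NHCH2: C–N–C with sp³ carbons and no adjacent C=O → amine (secondary).
  CH(COOCH3): pendant –COOCH3: carbonyl C bonded to C and –OCH3 → ester.
  CH(CH2OCH3): pendant –CH2OCH3: C–O–C linkage → ether.
  CH(COOH): pendant –COOH: carbonyl C bonded to C and –OH → carboxylic acid.
  CH(CH2NH2): pendant –CH2NH2: N on sp³ C, no adjacent C=O → amine.
  CONHCH3: –C(=O)NHCH3: carbonyl C bonded to C and to N → amide (the N is not an amine).
Alcohol appears at: HOCH2, CH(OH), CH(OH), CH(OH) → 4.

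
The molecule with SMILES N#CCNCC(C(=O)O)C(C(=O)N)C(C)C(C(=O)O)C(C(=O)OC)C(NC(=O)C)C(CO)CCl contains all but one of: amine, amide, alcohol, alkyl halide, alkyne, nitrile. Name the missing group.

nitrile: present (N≡C — N≡C–: carbon triple-bonded to nitrogen → nitrile).
alcohol: present (CH(CH2OH) — pendant –CH2OH on an sp³ backbone C → alcohol).
alkyl halide: present (CH2Cl — halogen on an sp³ carbon → alkyl halide).
amide: present (CH(CONH2) — pendant –CONH2: carbonyl C bonded to C and N → amide).
amine: present (CH2NHCH2 — C–N–C with sp³ carbons and no adjacent C=O → amine (secondary)).
alkyne: absent. In N≡C, the triple bond is C≡N, not C≡C, so it is a nitrile.

alkyne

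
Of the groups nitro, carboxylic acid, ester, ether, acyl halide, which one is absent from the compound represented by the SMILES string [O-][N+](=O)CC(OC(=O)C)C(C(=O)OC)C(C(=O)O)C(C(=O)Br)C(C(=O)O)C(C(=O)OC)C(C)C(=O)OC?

nitro: present (O2NCH2 — –NO2 on carbon → nitro group).
ester: present (CH(OCOCH3) — pendant –OC(=O)CH3: an acyloxy group → ester).
acyl halide: present (CH(COBr) — pendant –C(=O)X: carbonyl C bonded to C and halogen → acyl halide).
carboxylic acid: present (CH(COOH) — pendant –COOH: carbonyl C bonded to C and –OH → carboxylic acid).
ether: absent. In each of CH(OCOCH3), CH(COOCH3) and COOCH3, the C–O–C oxygen is adjacent to a C=O, so it belongs to an ester, not an ether.

ether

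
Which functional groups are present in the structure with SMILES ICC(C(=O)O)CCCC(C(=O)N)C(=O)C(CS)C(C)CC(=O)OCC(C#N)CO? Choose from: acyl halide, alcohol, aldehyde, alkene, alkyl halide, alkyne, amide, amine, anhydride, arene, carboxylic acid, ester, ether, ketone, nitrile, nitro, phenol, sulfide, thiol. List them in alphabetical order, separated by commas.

alcohol, alkyl halide, amide, carboxylic acid, ester, ketone, nitrile, thiol

halogen on an sp³ carbon → alkyl halide.
pendant –COOH: carbonyl C bonded to C and –OH → carboxylic acid.
pendant –CONH2: carbonyl C bonded to C and N → amide.
–C(=O)– with carbon on both sides → ketone.
pendant –CH2SH → thiol.
–C(=O)–O–C with C on the carbonyl side → ester.
pendant –C≡N: nitrile.
–OH on an sp³ carbon → alcohol.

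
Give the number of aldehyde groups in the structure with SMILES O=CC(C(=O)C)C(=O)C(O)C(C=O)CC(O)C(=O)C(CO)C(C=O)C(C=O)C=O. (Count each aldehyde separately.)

Working along the chain:
  OHC: terminal –CHO: carbonyl C bonded to H and C → aldehyde.
  CH(COCH3): pendant –COCH3: carbonyl C bonded to two carbons → ketone.
  CO: –C(=O)– with carbon on both sides → ketone.
  CH(OH): –OH on an sp³ carbon → alcohol (secondary).
  CH(CHO): pendant –CHO: carbonyl C bonded to C and H → aldehyde.
  CH(OH): –OH on an sp³ carbon → alcohol (secondary).
  CO: –C(=O)– with carbon on both sides → ketone.
  CH(CH2OH): pendant –CH2OH on an sp³ backbone C → alcohol.
  CH(CHO): pendant –CHO: carbonyl C bonded to C and H → aldehyde.
  CH(CHO): pendant –CHO: carbonyl C bonded to C and H → aldehyde.
  CHO: terminal –CHO: carbonyl C bonded to H and C → aldehyde.
Aldehyde appears at: OHC, CH(CHO), CH(CHO), CH(CHO), CHO → 5.

5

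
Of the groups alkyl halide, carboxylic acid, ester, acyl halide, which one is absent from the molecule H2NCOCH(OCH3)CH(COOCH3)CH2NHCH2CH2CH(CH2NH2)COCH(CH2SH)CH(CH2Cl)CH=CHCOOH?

carboxylic acid: present (COOH — –COOH: carbonyl C bonded to –OH and C → carboxylic acid (the –OH is not a separate alcohol)).
alkyl halide: present (CH(CH2Cl) — pendant –CH2X: halogen on sp³ carbon → alkyl halide).
ester: present (CH(COOCH3) — pendant –COOCH3: carbonyl C bonded to C and –OCH3 → ester).
acyl halide: no segment matches this pattern.

acyl halide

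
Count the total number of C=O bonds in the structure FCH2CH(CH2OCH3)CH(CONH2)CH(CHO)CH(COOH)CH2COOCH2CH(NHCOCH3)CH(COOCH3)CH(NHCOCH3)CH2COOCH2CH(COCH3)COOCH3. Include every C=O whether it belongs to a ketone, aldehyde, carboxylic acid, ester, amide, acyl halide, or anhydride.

CH(CONH2): amide, 1 C=O (running total 1).
CH(CHO): aldehyde, 1 C=O (running total 2).
CH(COOH): carboxylic acid, 1 C=O (running total 3).
CH2COOCH2: ester, 1 C=O (running total 4).
CH(NHCOCH3): amide, 1 C=O (running total 5).
CH(COOCH3): ester, 1 C=O (running total 6).
CH(NHCOCH3): amide, 1 C=O (running total 7).
CH2COOCH2: ester, 1 C=O (running total 8).
CH(COCH3): ketone, 1 C=O (running total 9).
COOCH3: ester, 1 C=O (running total 10).

10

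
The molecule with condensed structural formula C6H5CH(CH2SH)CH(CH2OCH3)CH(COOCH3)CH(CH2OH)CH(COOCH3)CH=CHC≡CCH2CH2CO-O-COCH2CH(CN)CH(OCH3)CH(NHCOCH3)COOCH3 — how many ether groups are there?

2

Working along the chain:
  C6H5: C6H5– phenyl ring → arene.
  CH(CH2SH): pendant –CH2SH → thiol.
  CH(CH2OCH3): pendant –CH2OCH3: C–O–C linkage → ether.
  CH(COOCH3): pendant –COOCH3: carbonyl C bonded to C and –OCH3 → ester.
  CH(CH2OH): pendant –CH2OH on an sp³ backbone C → alcohol.
  CH(COOCH3): pendant –COOCH3: carbonyl C bonded to C and –OCH3 → ester.
  CH=CH: C=C double bond → alkene.
  C≡C: C≡C triple bond → alkyne.
  CH2CO-O-COCH2: two acyl groups sharing one oxygen, –C(=O)–O–C(=O)– → anhydride.
  CH(CN): pendant –C≡N: nitrile.
  CH(OCH3): pendant –OCH3: C–O–C with sp³ C, no adjacent C=O → ether.
  CH(NHCOCH3): pendant –NHC(=O)CH3: N bonded to a carbonyl → amide (not amine).
  COOCH3: –C(=O)OCH3: carbonyl C bonded to C and to –OCH3 → ester (not ketone + ether).
Ether appears at: CH(CH2OCH3), CH(OCH3) → 2.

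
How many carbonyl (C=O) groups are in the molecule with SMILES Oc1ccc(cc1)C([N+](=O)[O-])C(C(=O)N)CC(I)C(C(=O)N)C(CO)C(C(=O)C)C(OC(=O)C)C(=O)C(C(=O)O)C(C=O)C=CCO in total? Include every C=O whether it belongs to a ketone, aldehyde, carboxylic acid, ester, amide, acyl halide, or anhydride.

CH(CONH2): amide, 1 C=O (running total 1).
CH(CONH2): amide, 1 C=O (running total 2).
CH(COCH3): ketone, 1 C=O (running total 3).
CH(OCOCH3): ester, 1 C=O (running total 4).
CO: ketone, 1 C=O (running total 5).
CH(COOH): carboxylic acid, 1 C=O (running total 6).
CH(CHO): aldehyde, 1 C=O (running total 7).

7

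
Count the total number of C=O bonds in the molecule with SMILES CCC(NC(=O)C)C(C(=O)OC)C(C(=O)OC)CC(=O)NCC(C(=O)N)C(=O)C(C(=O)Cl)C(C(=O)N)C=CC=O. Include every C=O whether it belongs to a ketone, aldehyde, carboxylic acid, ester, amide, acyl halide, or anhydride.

CH(NHCOCH3): amide, 1 C=O (running total 1).
CH(COOCH3): ester, 1 C=O (running total 2).
CH(COOCH3): ester, 1 C=O (running total 3).
CH2CONHCH2: amide, 1 C=O (running total 4).
CH(CONH2): amide, 1 C=O (running total 5).
CO: ketone, 1 C=O (running total 6).
CH(COCl): acyl halide, 1 C=O (running total 7).
CH(CONH2): amide, 1 C=O (running total 8).
CHO: aldehyde, 1 C=O (running total 9).

9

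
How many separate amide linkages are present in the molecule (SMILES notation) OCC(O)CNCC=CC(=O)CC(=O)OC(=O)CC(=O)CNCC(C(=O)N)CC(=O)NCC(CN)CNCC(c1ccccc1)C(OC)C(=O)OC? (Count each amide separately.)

Reading the structure from left to right:
  HOCH2: HO– on an sp³ carbon → alcohol.
  CH(OH): –OH on an sp³ carbon → alcohol (secondary).
  CH2NHCH2: C–N–C with sp³ carbons and no adjacent C=O → amine (secondary).
  CH=CH: C=C double bond → alkene.
  CO: –C(=O)– with carbon on both sides → ketone.
  CH2CO-O-COCH2: two acyl groups sharing one oxygen, –C(=O)–O–C(=O)– → anhydride.
  CO: –C(=O)– with carbon on both sides → ketone.
  CH2NHCH2: C–N–C with sp³ carbons and no adjacent C=O → amine (secondary).
  CH(CONH2): pendant –CONH2: carbonyl C bonded to C and N → amide.
  CH2CONHCH2: –C(=O)–N– linkage → amide (the N is not an amine).
  CH(CH2NH2): pendant –CH2NH2: N on sp³ C, no adjacent C=O → amine.
  CH2NHCH2: C–N–C with sp³ carbons and no adjacent C=O → amine (secondary).
  CH(C6H5): pendant –C6H5: benzene ring → arene.
  CH(OCH3): pendant –OCH3: C–O–C with sp³ C, no adjacent C=O → ether.
  COOCH3: –C(=O)OCH3: carbonyl C bonded to C and to –OCH3 → ester (not ketone + ether).
Amide appears at: CH(CONH2), CH2CONHCH2 → 2.

2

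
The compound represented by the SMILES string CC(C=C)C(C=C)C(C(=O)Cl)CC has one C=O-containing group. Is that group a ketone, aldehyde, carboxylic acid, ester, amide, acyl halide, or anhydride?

The carbonyl is in the CH(COCl) segment: pendant –C(=O)X: carbonyl C bonded to C and halogen → acyl halide.

acyl halide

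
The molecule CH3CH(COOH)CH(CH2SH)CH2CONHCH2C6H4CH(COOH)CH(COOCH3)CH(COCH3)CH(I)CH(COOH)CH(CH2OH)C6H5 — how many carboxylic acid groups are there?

Taking each segment in turn:
  CH(COOH): pendant –COOH: carbonyl C bonded to C and –OH → carboxylic acid.
  CH(CH2SH): pendant –CH2SH → thiol.
  CH2CONHCH2: –C(=O)–N– linkage → amide (the N is not an amine).
  C6H4: para-disubstituted benzene ring → arene.
  CH(COOH): pendant –COOH: carbonyl C bonded to C and –OH → carboxylic acid.
  CH(COOCH3): pendant –COOCH3: carbonyl C bonded to C and –OCH3 → ester.
  CH(COCH3): pendant –COCH3: carbonyl C bonded to two carbons → ketone.
  CH(I): halogen on an sp³ carbon → alkyl halide.
  CH(COOH): pendant –COOH: carbonyl C bonded to C and –OH → carboxylic acid.
  CH(CH2OH): pendant –CH2OH on an sp³ backbone C → alcohol.
  C6H5: –C6H5 phenyl ring → arene.
Carboxylic acid appears at: CH(COOH), CH(COOH), CH(COOH) → 3.

3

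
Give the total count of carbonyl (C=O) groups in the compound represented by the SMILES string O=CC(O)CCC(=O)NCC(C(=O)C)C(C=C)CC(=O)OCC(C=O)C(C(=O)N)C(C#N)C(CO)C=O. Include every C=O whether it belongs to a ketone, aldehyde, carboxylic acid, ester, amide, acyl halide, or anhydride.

7

OHC: aldehyde, 1 C=O (running total 1).
CH2CONHCH2: amide, 1 C=O (running total 2).
CH(COCH3): ketone, 1 C=O (running total 3).
CH2COOCH2: ester, 1 C=O (running total 4).
CH(CHO): aldehyde, 1 C=O (running total 5).
CH(CONH2): amide, 1 C=O (running total 6).
CHO: aldehyde, 1 C=O (running total 7).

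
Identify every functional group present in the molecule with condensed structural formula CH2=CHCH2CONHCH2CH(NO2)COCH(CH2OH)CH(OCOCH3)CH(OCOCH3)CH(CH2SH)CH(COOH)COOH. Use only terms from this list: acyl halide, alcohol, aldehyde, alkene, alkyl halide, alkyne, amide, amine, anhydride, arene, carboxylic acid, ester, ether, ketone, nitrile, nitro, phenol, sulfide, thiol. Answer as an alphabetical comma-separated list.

alcohol, alkene, amide, carboxylic acid, ester, ketone, nitro, thiol

Working along the chain:
  CH2=CH: C=C double bond → alkene.
  CH2CONHCH2: –C(=O)–N– linkage → amide (the N is not an amine).
  CH(NO2): –NO2 on an sp³ carbon → nitro (the N=O is not a carbonyl).
  CO: –C(=O)– with carbon on both sides → ketone.
  CH(CH2OH): pendant –CH2OH on an sp³ backbone C → alcohol.
  CH(OCOCH3): pendant –OC(=O)CH3: an acyloxy group → ester.
  CH(OCOCH3): pendant –OC(=O)CH3: an acyloxy group → ester.
  CH(CH2SH): pendant –CH2SH → thiol.
  CH(COOH): pendant –COOH: carbonyl C bonded to C and –OH → carboxylic acid.
  COOH: –COOH: carbonyl C bonded to –OH and C → carboxylic acid (the –OH is not a separate alcohol).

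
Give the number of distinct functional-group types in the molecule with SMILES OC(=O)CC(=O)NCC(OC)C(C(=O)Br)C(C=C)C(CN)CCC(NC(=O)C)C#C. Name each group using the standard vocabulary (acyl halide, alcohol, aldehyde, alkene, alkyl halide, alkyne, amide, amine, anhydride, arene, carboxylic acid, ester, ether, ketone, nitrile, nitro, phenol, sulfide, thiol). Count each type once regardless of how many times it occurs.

7

–COOH: carbonyl C bonded to –OH and C → carboxylic acid (the –OH is not a separate alcohol).
–C(=O)–N– linkage → amide (the N is not an amine).
pendant –OCH3: C–O–C with sp³ C, no adjacent C=O → ether.
pendant –C(=O)X: carbonyl C bonded to C and halogen → acyl halide.
pendant –CH=CH2: C=C double bond → alkene.
pendant –CH2NH2: N on sp³ C, no adjacent C=O → amine.
pendant –NHC(=O)CH3: N bonded to a carbonyl → amide (not amine).
C≡C triple bond → alkyne.
Distinct types present: acyl halide, alkene, alkyne, amide, amine, carboxylic acid, ether.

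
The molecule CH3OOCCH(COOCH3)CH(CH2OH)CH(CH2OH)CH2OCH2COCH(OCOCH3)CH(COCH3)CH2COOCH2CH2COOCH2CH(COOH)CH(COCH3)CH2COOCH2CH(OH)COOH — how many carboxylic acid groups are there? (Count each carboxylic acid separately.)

CH3O–C(=O)–: carbonyl C bonded to C and to –OCH3 → ester (not ketone + ether).
pendant –COOCH3: carbonyl C bonded to C and –OCH3 → ester.
pendant –CH2OH on an sp³ backbone C → alcohol.
pendant –CH2OH on an sp³ backbone C → alcohol.
C–O–C with sp³ carbons on both sides and no adjacent C=O → ether.
–C(=O)– with carbon on both sides → ketone.
pendant –OC(=O)CH3: an acyloxy group → ester.
pendant –COCH3: carbonyl C bonded to two carbons → ketone.
–C(=O)–O–C with C on the carbonyl side → ester.
–C(=O)–O–C with C on the carbonyl side → ester.
pendant –COOH: carbonyl C bonded to C and –OH → carboxylic acid.
pendant –COCH3: carbonyl C bonded to two carbons → ketone.
–C(=O)–O–C with C on the carbonyl side → ester.
–OH on an sp³ carbon → alcohol (secondary).
–COOH: carbonyl C bonded to –OH and C → carboxylic acid (the –OH is not a separate alcohol).
Carboxylic acid appears at: CH(COOH), COOH → 2.

2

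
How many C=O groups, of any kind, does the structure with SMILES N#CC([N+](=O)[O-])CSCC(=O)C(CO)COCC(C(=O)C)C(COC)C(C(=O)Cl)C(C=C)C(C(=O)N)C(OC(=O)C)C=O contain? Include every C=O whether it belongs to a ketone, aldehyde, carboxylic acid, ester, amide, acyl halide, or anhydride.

6

CO: ketone, 1 C=O (running total 1).
CH(COCH3): ketone, 1 C=O (running total 2).
CH(COCl): acyl halide, 1 C=O (running total 3).
CH(CONH2): amide, 1 C=O (running total 4).
CH(OCOCH3): ester, 1 C=O (running total 5).
CHO: aldehyde, 1 C=O (running total 6).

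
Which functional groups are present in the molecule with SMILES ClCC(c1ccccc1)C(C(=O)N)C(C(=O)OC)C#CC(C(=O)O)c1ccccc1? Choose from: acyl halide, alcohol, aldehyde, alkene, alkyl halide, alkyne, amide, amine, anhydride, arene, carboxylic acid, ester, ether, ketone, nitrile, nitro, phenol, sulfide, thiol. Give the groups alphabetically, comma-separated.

alkyl halide, alkyne, amide, arene, carboxylic acid, ester

Taking each segment in turn:
  ClCH2: halogen on an sp³ carbon → alkyl halide.
  CH(C6H5): pendant –C6H5: benzene ring → arene.
  CH(CONH2): pendant –CONH2: carbonyl C bonded to C and N → amide.
  CH(COOCH3): pendant –COOCH3: carbonyl C bonded to C and –OCH3 → ester.
  C≡C: C≡C triple bond → alkyne.
  CH(COOH): pendant –COOH: carbonyl C bonded to C and –OH → carboxylic acid.
  C6H5: –C6H5 phenyl ring → arene.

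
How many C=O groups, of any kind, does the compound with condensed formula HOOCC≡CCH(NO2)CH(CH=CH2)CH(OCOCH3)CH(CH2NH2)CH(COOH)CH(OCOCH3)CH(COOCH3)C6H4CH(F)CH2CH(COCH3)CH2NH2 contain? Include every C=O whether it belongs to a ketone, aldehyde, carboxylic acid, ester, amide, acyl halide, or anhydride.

HOOC: carboxylic acid, 1 C=O (running total 1).
CH(OCOCH3): ester, 1 C=O (running total 2).
CH(COOH): carboxylic acid, 1 C=O (running total 3).
CH(OCOCH3): ester, 1 C=O (running total 4).
CH(COOCH3): ester, 1 C=O (running total 5).
CH(COCH3): ketone, 1 C=O (running total 6).

6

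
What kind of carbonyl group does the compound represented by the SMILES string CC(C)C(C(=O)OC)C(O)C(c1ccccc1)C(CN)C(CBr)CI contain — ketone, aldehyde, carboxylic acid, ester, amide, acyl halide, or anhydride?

The carbonyl is in the CH(COOCH3) segment: pendant –COOCH3: carbonyl C bonded to C and –OCH3 → ester.

ester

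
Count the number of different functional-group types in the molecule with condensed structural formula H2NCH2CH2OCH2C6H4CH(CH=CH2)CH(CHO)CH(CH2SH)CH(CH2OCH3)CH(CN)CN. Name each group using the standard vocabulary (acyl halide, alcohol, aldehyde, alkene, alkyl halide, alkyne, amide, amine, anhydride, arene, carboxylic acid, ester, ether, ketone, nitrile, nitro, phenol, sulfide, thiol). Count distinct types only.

7

Reading the structure from left to right:
  H2NCH2: –NH2 on an sp³ carbon with no adjacent C=O → amine.
  CH2OCH2: C–O–C with sp³ carbons on both sides and no adjacent C=O → ether.
  C6H4: para-disubstituted benzene ring → arene.
  CH(CH=CH2): pendant –CH=CH2: C=C double bond → alkene.
  CH(CHO): pendant –CHO: carbonyl C bonded to C and H → aldehyde.
  CH(CH2SH): pendant –CH2SH → thiol.
  CH(CH2OCH3): pendant –CH2OCH3: C–O–C linkage → ether.
  CH(CN): pendant –C≡N: nitrile.
  CN: –C≡N: carbon triple-bonded to nitrogen → nitrile.
Distinct types present: aldehyde, alkene, amine, arene, ether, nitrile, thiol.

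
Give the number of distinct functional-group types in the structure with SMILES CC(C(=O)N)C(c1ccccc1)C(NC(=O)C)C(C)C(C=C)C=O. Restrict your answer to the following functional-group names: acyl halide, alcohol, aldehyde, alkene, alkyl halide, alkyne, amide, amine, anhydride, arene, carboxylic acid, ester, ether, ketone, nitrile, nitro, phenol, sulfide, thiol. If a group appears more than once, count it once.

4

Working along the chain:
  CH(CONH2): pendant –CONH2: carbonyl C bonded to C and N → amide.
  CH(C6H5): pendant –C6H5: benzene ring → arene.
  CH(NHCOCH3): pendant –NHC(=O)CH3: N bonded to a carbonyl → amide (not amine).
  CH(CH=CH2): pendant –CH=CH2: C=C double bond → alkene.
  CHO: terminal –CHO: carbonyl C bonded to H and C → aldehyde.
Distinct types present: aldehyde, alkene, amide, arene.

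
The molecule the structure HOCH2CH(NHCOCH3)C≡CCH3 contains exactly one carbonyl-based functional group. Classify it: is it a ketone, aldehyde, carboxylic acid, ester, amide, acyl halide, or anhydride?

The carbonyl is in the CH(NHCOCH3) segment: pendant –NHC(=O)CH3: N bonded to a carbonyl → amide (not amine).

amide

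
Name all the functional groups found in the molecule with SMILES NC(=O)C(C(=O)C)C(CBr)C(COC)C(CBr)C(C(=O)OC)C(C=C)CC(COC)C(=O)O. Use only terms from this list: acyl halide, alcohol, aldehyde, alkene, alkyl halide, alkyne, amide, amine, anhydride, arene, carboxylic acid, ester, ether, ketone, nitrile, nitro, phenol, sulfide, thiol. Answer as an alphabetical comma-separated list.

–C(=O)NH2: carbonyl C bonded to C and to N → amide (the N is not a separate amine).
pendant –COCH3: carbonyl C bonded to two carbons → ketone.
pendant –CH2X: halogen on sp³ carbon → alkyl halide.
pendant –CH2OCH3: C–O–C linkage → ether.
pendant –CH2X: halogen on sp³ carbon → alkyl halide.
pendant –COOCH3: carbonyl C bonded to C and –OCH3 → ester.
pendant –CH=CH2: C=C double bond → alkene.
pendant –CH2OCH3: C–O–C linkage → ether.
–COOH: carbonyl C bonded to –OH and C → carboxylic acid (the –OH is not a separate alcohol).

alkene, alkyl halide, amide, carboxylic acid, ester, ether, ketone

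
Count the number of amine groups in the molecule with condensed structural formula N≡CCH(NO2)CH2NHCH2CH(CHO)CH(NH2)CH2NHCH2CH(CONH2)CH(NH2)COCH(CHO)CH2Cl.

Working along the chain:
  N≡C: N≡C–: carbon triple-bonded to nitrogen → nitrile.
  CH(NO2): –NO2 on an sp³ carbon → nitro (the N=O is not a carbonyl).
  CH2NHCH2: C–N–C with sp³ carbons and no adjacent C=O → amine (secondary).
  CH(CHO): pendant –CHO: carbonyl C bonded to C and H → aldehyde.
  CH(NH2): –NH2 on an sp³ carbon with no adjacent C=O → amine.
  CH2NHCH2: C–N–C with sp³ carbons and no adjacent C=O → amine (secondary).
  CH(CONH2): pendant –CONH2: carbonyl C bonded to C and N → amide.
  CH(NH2): –NH2 on an sp³ carbon with no adjacent C=O → amine.
  CO: –C(=O)– with carbon on both sides → ketone.
  CH(CHO): pendant –CHO: carbonyl C bonded to C and H → aldehyde.
  CH2Cl: halogen on an sp³ carbon → alkyl halide.
Amine appears at: CH2NHCH2, CH(NH2), CH2NHCH2, CH(NH2) → 4.

4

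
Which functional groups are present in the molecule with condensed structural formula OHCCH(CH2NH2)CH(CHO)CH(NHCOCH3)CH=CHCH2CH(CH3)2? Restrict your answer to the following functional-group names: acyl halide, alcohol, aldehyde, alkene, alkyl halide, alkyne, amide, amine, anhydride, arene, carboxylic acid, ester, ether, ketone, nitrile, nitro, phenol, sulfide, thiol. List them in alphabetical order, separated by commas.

Working along the chain:
  OHC: terminal –CHO: carbonyl C bonded to H and C → aldehyde.
  CH(CH2NH2): pendant –CH2NH2: N on sp³ C, no adjacent C=O → amine.
  CH(CHO): pendant –CHO: carbonyl C bonded to C and H → aldehyde.
  CH(NHCOCH3): pendant –NHC(=O)CH3: N bonded to a carbonyl → amide (not amine).
  CH=CH: C=C double bond → alkene.

aldehyde, alkene, amide, amine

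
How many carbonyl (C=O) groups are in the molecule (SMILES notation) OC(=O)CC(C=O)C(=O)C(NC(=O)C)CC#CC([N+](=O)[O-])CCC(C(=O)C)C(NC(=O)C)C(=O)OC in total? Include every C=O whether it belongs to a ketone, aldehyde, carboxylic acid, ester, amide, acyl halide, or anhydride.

HOOC: carboxylic acid, 1 C=O (running total 1).
CH(CHO): aldehyde, 1 C=O (running total 2).
CO: ketone, 1 C=O (running total 3).
CH(NHCOCH3): amide, 1 C=O (running total 4).
CH(COCH3): ketone, 1 C=O (running total 5).
CH(NHCOCH3): amide, 1 C=O (running total 6).
COOCH3: ester, 1 C=O (running total 7).

7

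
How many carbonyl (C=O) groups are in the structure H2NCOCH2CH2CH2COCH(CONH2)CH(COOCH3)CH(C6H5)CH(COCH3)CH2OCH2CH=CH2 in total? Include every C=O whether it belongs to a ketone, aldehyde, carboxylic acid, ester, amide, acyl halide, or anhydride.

5

H2NCO: amide, 1 C=O (running total 1).
CO: ketone, 1 C=O (running total 2).
CH(CONH2): amide, 1 C=O (running total 3).
CH(COOCH3): ester, 1 C=O (running total 4).
CH(COCH3): ketone, 1 C=O (running total 5).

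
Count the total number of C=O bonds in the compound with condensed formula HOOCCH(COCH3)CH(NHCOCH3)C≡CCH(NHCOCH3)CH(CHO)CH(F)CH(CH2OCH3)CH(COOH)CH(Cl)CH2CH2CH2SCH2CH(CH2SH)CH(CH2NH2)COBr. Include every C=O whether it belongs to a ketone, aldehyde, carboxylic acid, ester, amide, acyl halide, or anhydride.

7

HOOC: carboxylic acid, 1 C=O (running total 1).
CH(COCH3): ketone, 1 C=O (running total 2).
CH(NHCOCH3): amide, 1 C=O (running total 3).
CH(NHCOCH3): amide, 1 C=O (running total 4).
CH(CHO): aldehyde, 1 C=O (running total 5).
CH(COOH): carboxylic acid, 1 C=O (running total 6).
COBr: acyl halide, 1 C=O (running total 7).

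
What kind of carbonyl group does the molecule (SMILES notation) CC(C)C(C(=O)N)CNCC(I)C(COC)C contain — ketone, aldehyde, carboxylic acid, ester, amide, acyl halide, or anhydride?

amide

The carbonyl is in the CH(CONH2) segment: pendant –CONH2: carbonyl C bonded to C and N → amide.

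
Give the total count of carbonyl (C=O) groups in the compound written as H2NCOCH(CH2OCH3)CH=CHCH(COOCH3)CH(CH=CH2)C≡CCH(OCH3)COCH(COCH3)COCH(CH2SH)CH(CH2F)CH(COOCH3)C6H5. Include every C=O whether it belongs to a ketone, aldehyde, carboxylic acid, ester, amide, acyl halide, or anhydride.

H2NCO: amide, 1 C=O (running total 1).
CH(COOCH3): ester, 1 C=O (running total 2).
CO: ketone, 1 C=O (running total 3).
CH(COCH3): ketone, 1 C=O (running total 4).
CO: ketone, 1 C=O (running total 5).
CH(COOCH3): ester, 1 C=O (running total 6).

6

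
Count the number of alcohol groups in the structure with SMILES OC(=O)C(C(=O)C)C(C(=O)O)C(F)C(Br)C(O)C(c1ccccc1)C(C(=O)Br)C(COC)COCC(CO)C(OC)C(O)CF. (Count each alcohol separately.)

Reading the structure from left to right:
  HOOC: –COOH: carbonyl C bonded to –OH and C → carboxylic acid (the –OH is not a separate alcohol).
  CH(COCH3): pendant –COCH3: carbonyl C bonded to two carbons → ketone.
  CH(COOH): pendant –COOH: carbonyl C bonded to C and –OH → carboxylic acid.
  CH(F): halogen on an sp³ carbon → alkyl halide.
  CH(Br): halogen on an sp³ carbon → alkyl halide.
  CH(OH): –OH on an sp³ carbon → alcohol (secondary).
  CH(C6H5): pendant –C6H5: benzene ring → arene.
  CH(COBr): pendant –C(=O)X: carbonyl C bonded to C and halogen → acyl halide.
  CH(CH2OCH3): pendant –CH2OCH3: C–O–C linkage → ether.
  CH2OCH2: C–O–C with sp³ carbons on both sides and no adjacent C=O → ether.
  CH(CH2OH): pendant –CH2OH on an sp³ backbone C → alcohol.
  CH(OCH3): pendant –OCH3: C–O–C with sp³ C, no adjacent C=O → ether.
  CH(OH): –OH on an sp³ carbon → alcohol (secondary).
  CH2F: halogen on an sp³ carbon → alkyl halide.
Alcohol appears at: CH(OH), CH(CH2OH), CH(OH) → 3.

3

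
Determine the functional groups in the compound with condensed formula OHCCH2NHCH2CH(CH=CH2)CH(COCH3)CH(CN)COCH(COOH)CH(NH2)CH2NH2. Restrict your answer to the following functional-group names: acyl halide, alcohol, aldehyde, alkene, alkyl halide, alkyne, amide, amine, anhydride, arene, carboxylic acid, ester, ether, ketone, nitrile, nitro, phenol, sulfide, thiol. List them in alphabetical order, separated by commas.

aldehyde, alkene, amine, carboxylic acid, ketone, nitrile

Taking each segment in turn:
  OHC: terminal –CHO: carbonyl C bonded to H and C → aldehyde.
  CH2NHCH2: C–N–C with sp³ carbons and no adjacent C=O → amine (secondary).
  CH(CH=CH2): pendant –CH=CH2: C=C double bond → alkene.
  CH(COCH3): pendant –COCH3: carbonyl C bonded to two carbons → ketone.
  CH(CN): pendant –C≡N: nitrile.
  CO: –C(=O)– with carbon on both sides → ketone.
  CH(COOH): pendant –COOH: carbonyl C bonded to C and –OH → carboxylic acid.
  CH(NH2): –NH2 on an sp³ carbon with no adjacent C=O → amine.
  CH2NH2: –NH2 on an sp³ carbon with no adjacent C=O → amine.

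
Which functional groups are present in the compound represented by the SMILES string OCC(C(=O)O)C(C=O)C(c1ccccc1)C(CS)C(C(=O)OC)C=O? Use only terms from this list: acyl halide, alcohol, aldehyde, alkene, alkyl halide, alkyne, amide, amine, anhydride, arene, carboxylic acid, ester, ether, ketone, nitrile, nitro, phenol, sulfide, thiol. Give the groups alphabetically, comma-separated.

Working along the chain:
  HOCH2: HO– on an sp³ carbon → alcohol.
  CH(COOH): pendant –COOH: carbonyl C bonded to C and –OH → carboxylic acid.
  CH(CHO): pendant –CHO: carbonyl C bonded to C and H → aldehyde.
  CH(C6H5): pendant –C6H5: benzene ring → arene.
  CH(CH2SH): pendant –CH2SH → thiol.
  CH(COOCH3): pendant –COOCH3: carbonyl C bonded to C and –OCH3 → ester.
  CHO: terminal –CHO: carbonyl C bonded to H and C → aldehyde.

alcohol, aldehyde, arene, carboxylic acid, ester, thiol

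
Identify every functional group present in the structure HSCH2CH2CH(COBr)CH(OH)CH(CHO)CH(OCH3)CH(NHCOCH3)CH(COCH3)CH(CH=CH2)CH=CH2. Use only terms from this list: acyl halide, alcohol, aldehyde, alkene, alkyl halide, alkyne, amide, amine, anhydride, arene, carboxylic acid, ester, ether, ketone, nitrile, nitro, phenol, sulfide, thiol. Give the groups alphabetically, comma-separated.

acyl halide, alcohol, aldehyde, alkene, amide, ether, ketone, thiol

–SH on an sp³ carbon → thiol.
pendant –C(=O)X: carbonyl C bonded to C and halogen → acyl halide.
–OH on an sp³ carbon → alcohol (secondary).
pendant –CHO: carbonyl C bonded to C and H → aldehyde.
pendant –OCH3: C–O–C with sp³ C, no adjacent C=O → ether.
pendant –NHC(=O)CH3: N bonded to a carbonyl → amide (not amine).
pendant –COCH3: carbonyl C bonded to two carbons → ketone.
pendant –CH=CH2: C=C double bond → alkene.
C=C double bond → alkene.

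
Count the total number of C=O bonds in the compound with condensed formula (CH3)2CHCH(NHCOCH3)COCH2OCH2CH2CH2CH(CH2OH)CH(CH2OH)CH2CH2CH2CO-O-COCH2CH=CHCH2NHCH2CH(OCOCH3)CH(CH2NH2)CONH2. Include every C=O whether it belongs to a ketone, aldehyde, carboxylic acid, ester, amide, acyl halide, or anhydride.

6

CH(NHCOCH3): amide, 1 C=O (running total 1).
CO: ketone, 1 C=O (running total 2).
CH2CO-O-COCH2: anhydride, 2 C=O (running total 4).
CH(OCOCH3): ester, 1 C=O (running total 5).
CONH2: amide, 1 C=O (running total 6).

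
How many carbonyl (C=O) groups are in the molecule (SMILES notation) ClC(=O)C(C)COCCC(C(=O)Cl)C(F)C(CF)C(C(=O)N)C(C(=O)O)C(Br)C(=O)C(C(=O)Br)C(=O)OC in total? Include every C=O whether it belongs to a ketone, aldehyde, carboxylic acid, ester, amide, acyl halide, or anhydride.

ClCO: acyl halide, 1 C=O (running total 1).
CH(COCl): acyl halide, 1 C=O (running total 2).
CH(CONH2): amide, 1 C=O (running total 3).
CH(COOH): carboxylic acid, 1 C=O (running total 4).
CO: ketone, 1 C=O (running total 5).
CH(COBr): acyl halide, 1 C=O (running total 6).
COOCH3: ester, 1 C=O (running total 7).

7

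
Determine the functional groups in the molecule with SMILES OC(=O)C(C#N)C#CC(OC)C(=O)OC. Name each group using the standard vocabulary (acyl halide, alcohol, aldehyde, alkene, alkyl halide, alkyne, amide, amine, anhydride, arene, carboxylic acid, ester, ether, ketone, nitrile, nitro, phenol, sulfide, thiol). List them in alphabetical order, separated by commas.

–COOH: carbonyl C bonded to –OH and C → carboxylic acid (the –OH is not a separate alcohol).
pendant –C≡N: nitrile.
C≡C triple bond → alkyne.
pendant –OCH3: C–O–C with sp³ C, no adjacent C=O → ether.
–C(=O)OCH3: carbonyl C bonded to C and to –OCH3 → ester (not ketone + ether).

alkyne, carboxylic acid, ester, ether, nitrile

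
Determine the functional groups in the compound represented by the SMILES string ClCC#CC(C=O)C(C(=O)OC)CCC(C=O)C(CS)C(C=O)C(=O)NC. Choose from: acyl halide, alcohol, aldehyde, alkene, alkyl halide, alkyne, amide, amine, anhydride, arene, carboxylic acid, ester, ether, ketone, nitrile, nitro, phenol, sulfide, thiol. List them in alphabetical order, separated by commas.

Reading the structure from left to right:
  ClCH2: halogen on an sp³ carbon → alkyl halide.
  C≡C: C≡C triple bond → alkyne.
  CH(CHO): pendant –CHO: carbonyl C bonded to C and H → aldehyde.
  CH(COOCH3): pendant –COOCH3: carbonyl C bonded to C and –OCH3 → ester.
  CH(CHO): pendant –CHO: carbonyl C bonded to C and H → aldehyde.
  CH(CH2SH): pendant –CH2SH → thiol.
  CH(CHO): pendant –CHO: carbonyl C bonded to C and H → aldehyde.
  CONHCH3: –C(=O)NHCH3: carbonyl C bonded to C and to N → amide (the N is not an amine).

aldehyde, alkyl halide, alkyne, amide, ester, thiol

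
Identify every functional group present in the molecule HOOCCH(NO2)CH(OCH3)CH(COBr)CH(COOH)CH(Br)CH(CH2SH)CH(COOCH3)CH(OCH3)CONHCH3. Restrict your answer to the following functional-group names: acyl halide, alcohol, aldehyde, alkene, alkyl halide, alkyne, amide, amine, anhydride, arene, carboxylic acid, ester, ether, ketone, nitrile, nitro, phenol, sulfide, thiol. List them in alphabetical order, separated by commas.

acyl halide, alkyl halide, amide, carboxylic acid, ester, ether, nitro, thiol

–COOH: carbonyl C bonded to –OH and C → carboxylic acid (the –OH is not a separate alcohol).
–NO2 on an sp³ carbon → nitro (the N=O is not a carbonyl).
pendant –OCH3: C–O–C with sp³ C, no adjacent C=O → ether.
pendant –C(=O)X: carbonyl C bonded to C and halogen → acyl halide.
pendant –COOH: carbonyl C bonded to C and –OH → carboxylic acid.
halogen on an sp³ carbon → alkyl halide.
pendant –CH2SH → thiol.
pendant –COOCH3: carbonyl C bonded to C and –OCH3 → ester.
pendant –OCH3: C–O–C with sp³ C, no adjacent C=O → ether.
–C(=O)NHCH3: carbonyl C bonded to C and to N → amide (the N is not an amine).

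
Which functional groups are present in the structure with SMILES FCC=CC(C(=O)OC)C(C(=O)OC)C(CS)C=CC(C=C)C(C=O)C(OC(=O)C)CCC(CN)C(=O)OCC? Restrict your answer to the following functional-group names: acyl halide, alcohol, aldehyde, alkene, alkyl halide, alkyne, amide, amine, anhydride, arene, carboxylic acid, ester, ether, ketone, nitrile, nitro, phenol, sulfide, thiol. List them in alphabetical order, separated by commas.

aldehyde, alkene, alkyl halide, amine, ester, thiol

Reading the structure from left to right:
  FCH2: halogen on an sp³ carbon → alkyl halide.
  CH=CH: C=C double bond → alkene.
  CH(COOCH3): pendant –COOCH3: carbonyl C bonded to C and –OCH3 → ester.
  CH(COOCH3): pendant –COOCH3: carbonyl C bonded to C and –OCH3 → ester.
  CH(CH2SH): pendant –CH2SH → thiol.
  CH=CH: C=C double bond → alkene.
  CH(CH=CH2): pendant –CH=CH2: C=C double bond → alkene.
  CH(CHO): pendant –CHO: carbonyl C bonded to C and H → aldehyde.
  CH(OCOCH3): pendant –OC(=O)CH3: an acyloxy group → ester.
  CH(CH2NH2): pendant –CH2NH2: N on sp³ C, no adjacent C=O → amine.
  COOCH2CH3: –C(=O)OCH2CH3: carbonyl C bonded to C and to –OEt → ester.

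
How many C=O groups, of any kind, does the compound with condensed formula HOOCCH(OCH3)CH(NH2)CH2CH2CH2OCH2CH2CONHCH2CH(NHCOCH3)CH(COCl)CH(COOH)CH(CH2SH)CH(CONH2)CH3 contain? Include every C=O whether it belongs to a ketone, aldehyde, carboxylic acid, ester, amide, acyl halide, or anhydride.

6

HOOC: carboxylic acid, 1 C=O (running total 1).
CH2CONHCH2: amide, 1 C=O (running total 2).
CH(NHCOCH3): amide, 1 C=O (running total 3).
CH(COCl): acyl halide, 1 C=O (running total 4).
CH(COOH): carboxylic acid, 1 C=O (running total 5).
CH(CONH2): amide, 1 C=O (running total 6).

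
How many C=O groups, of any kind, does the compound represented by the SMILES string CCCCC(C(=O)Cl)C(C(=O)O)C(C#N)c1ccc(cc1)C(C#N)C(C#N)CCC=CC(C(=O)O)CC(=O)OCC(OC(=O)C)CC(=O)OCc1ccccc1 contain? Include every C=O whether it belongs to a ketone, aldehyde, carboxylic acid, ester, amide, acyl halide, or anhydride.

CH(COCl): acyl halide, 1 C=O (running total 1).
CH(COOH): carboxylic acid, 1 C=O (running total 2).
CH(COOH): carboxylic acid, 1 C=O (running total 3).
CH2COOCH2: ester, 1 C=O (running total 4).
CH(OCOCH3): ester, 1 C=O (running total 5).
CH2COOCH2: ester, 1 C=O (running total 6).

6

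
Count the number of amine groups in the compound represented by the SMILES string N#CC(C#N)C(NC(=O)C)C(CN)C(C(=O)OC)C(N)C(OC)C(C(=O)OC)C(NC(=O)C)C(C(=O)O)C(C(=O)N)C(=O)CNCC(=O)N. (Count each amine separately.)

3

Taking each segment in turn:
  N≡C: N≡C–: carbon triple-bonded to nitrogen → nitrile.
  CH(CN): pendant –C≡N: nitrile.
  CH(NHCOCH3): pendant –NHC(=O)CH3: N bonded to a carbonyl → amide (not amine).
  CH(CH2NH2): pendant –CH2NH2: N on sp³ C, no adjacent C=O → amine.
  CH(COOCH3): pendant –COOCH3: carbonyl C bonded to C and –OCH3 → ester.
  CH(NH2): –NH2 on an sp³ carbon with no adjacent C=O → amine.
  CH(OCH3): pendant –OCH3: C–O–C with sp³ C, no adjacent C=O → ether.
  CH(COOCH3): pendant –COOCH3: carbonyl C bonded to C and –OCH3 → ester.
  CH(NHCOCH3): pendant –NHC(=O)CH3: N bonded to a carbonyl → amide (not amine).
  CH(COOH): pendant –COOH: carbonyl C bonded to C and –OH → carboxylic acid.
  CH(CONH2): pendant –CONH2: carbonyl C bonded to C and N → amide.
  CO: –C(=O)– with carbon on both sides → ketone.
  CH2NHCH2: C–N–C with sp³ carbons and no adjacent C=O → amine (secondary).
  CONH2: –C(=O)NH2: carbonyl C bonded to C and to N → amide (the N is not a separate amine).
Amine appears at: CH(CH2NH2), CH(NH2), CH2NHCH2 → 3.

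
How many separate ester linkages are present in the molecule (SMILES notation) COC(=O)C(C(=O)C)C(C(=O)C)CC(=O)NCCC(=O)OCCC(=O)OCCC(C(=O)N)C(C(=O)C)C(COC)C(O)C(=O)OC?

CH3O–C(=O)–: carbonyl C bonded to C and to –OCH3 → ester (not ketone + ether).
pendant –COCH3: carbonyl C bonded to two carbons → ketone.
pendant –COCH3: carbonyl C bonded to two carbons → ketone.
–C(=O)–N– linkage → amide (the N is not an amine).
–C(=O)–O–C with C on the carbonyl side → ester.
–C(=O)–O–C with C on the carbonyl side → ester.
pendant –CONH2: carbonyl C bonded to C and N → amide.
pendant –COCH3: carbonyl C bonded to two carbons → ketone.
pendant –CH2OCH3: C–O–C linkage → ether.
–OH on an sp³ carbon → alcohol (secondary).
–C(=O)OCH3: carbonyl C bonded to C and to –OCH3 → ester (not ketone + ether).
Ester appears at: CH3OOC, CH2COOCH2, CH2COOCH2, COOCH3 → 4.

4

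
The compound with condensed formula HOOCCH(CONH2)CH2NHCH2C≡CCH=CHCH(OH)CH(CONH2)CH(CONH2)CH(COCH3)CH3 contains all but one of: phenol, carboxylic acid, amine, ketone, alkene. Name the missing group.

carboxylic acid: present (HOOC — –COOH: carbonyl C bonded to –OH and C → carboxylic acid (the –OH is not a separate alcohol)).
alkene: present (CH=CH — C=C double bond → alkene).
amine: present (CH2NHCH2 — C–N–C with sp³ carbons and no adjacent C=O → amine (secondary)).
ketone: present (CH(COCH3) — pendant –COCH3: carbonyl C bonded to two carbons → ketone).
phenol: absent. In CH(OH), the –OH is on an sp³ carbon, not on an aromatic ring, so it is an alcohol.

phenol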